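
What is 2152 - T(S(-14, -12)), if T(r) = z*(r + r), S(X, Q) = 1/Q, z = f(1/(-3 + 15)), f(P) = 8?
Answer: 6460/3 ≈ 2153.3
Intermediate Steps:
z = 8
T(r) = 16*r (T(r) = 8*(r + r) = 8*(2*r) = 16*r)
2152 - T(S(-14, -12)) = 2152 - 16/(-12) = 2152 - 16*(-1)/12 = 2152 - 1*(-4/3) = 2152 + 4/3 = 6460/3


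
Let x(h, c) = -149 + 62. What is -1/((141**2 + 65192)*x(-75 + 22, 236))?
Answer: 1/7401351 ≈ 1.3511e-7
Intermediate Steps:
x(h, c) = -87
-1/((141**2 + 65192)*x(-75 + 22, 236)) = -1/((141**2 + 65192)*(-87)) = -(-1)/((19881 + 65192)*87) = -(-1)/(85073*87) = -1*(-1/7401351) = 1/7401351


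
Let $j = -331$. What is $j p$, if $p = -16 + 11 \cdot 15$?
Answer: $-49319$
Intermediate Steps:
$p = 149$ ($p = -16 + 165 = 149$)
$j p = \left(-331\right) 149 = -49319$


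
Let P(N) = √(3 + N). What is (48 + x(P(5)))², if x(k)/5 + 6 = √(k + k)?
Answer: 4*(9 + 5*2^(¼))² ≈ 893.54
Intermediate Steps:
x(k) = -30 + 5*√2*√k (x(k) = -30 + 5*√(k + k) = -30 + 5*√(2*k) = -30 + 5*(√2*√k) = -30 + 5*√2*√k)
(48 + x(P(5)))² = (48 + (-30 + 5*√2*√(√(3 + 5))))² = (48 + (-30 + 5*√2*√(√8)))² = (48 + (-30 + 5*√2*√(2*√2)))² = (48 + (-30 + 5*√2*2^(¾)))² = (48 + (-30 + 10*2^(¼)))² = (18 + 10*2^(¼))²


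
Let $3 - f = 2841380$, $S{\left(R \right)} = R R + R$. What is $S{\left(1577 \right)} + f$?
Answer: $-352871$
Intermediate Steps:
$S{\left(R \right)} = R + R^{2}$ ($S{\left(R \right)} = R^{2} + R = R + R^{2}$)
$f = -2841377$ ($f = 3 - 2841380 = -2841377$)
$S{\left(1577 \right)} + f = 1577 \left(1 + 1577\right) - 2841377 = 1577 \cdot 1578 - 2841377 = 2488506 - 2841377 = -352871$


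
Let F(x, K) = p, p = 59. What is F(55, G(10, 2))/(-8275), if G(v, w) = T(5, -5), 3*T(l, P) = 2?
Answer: -59/8275 ≈ -0.0071299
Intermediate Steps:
T(l, P) = ⅔ (T(l, P) = (⅓)*2 = ⅔)
G(v, w) = ⅔
F(x, K) = 59
F(55, G(10, 2))/(-8275) = 59/(-8275) = 59*(-1/8275) = -59/8275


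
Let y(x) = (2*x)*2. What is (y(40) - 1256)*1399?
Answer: -1533304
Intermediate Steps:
y(x) = 4*x
(y(40) - 1256)*1399 = (4*40 - 1256)*1399 = (160 - 1256)*1399 = -1096*1399 = -1533304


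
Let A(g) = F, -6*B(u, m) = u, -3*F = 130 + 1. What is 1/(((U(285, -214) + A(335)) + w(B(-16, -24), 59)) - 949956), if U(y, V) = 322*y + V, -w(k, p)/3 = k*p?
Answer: -3/2576747 ≈ -1.1643e-6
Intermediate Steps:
F = -131/3 (F = -(130 + 1)/3 = -⅓*131 = -131/3 ≈ -43.667)
B(u, m) = -u/6
A(g) = -131/3
w(k, p) = -3*k*p
U(y, V) = V + 322*y
1/(((U(285, -214) + A(335)) + w(B(-16, -24), 59)) - 949956) = 1/((((-214 + 322*285) - 131/3) - 3*(-⅙*(-16))*59) - 949956) = 1/((((-214 + 91770) - 131/3) - 3*8/3*59) - 949956) = 1/(((91556 - 131/3) - 472) - 949956) = 1/((274537/3 - 472) - 949956) = 1/(273121/3 - 949956) = 1/(-2576747/3) = -3/2576747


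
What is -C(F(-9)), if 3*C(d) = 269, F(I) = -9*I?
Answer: -269/3 ≈ -89.667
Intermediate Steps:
C(d) = 269/3 (C(d) = (⅓)*269 = 269/3)
-C(F(-9)) = -1*269/3 = -269/3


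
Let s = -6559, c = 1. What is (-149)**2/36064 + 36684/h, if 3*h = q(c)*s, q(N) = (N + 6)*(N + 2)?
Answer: -6197087/33791968 ≈ -0.18339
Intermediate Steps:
q(N) = (2 + N)*(6 + N) (q(N) = (6 + N)*(2 + N) = (2 + N)*(6 + N))
h = -45913 (h = ((12 + 1**2 + 8*1)*(-6559))/3 = ((12 + 1 + 8)*(-6559))/3 = (21*(-6559))/3 = (1/3)*(-137739) = -45913)
(-149)**2/36064 + 36684/h = (-149)**2/36064 + 36684/(-45913) = 22201*(1/36064) + 36684*(-1/45913) = 22201/36064 - 36684/45913 = -6197087/33791968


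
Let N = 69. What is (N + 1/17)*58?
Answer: 68092/17 ≈ 4005.4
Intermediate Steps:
(N + 1/17)*58 = (69 + 1/17)*58 = (1174/17)*58 = 68092/17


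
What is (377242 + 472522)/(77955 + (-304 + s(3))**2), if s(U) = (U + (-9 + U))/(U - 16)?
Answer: 35902529/7192249 ≈ 4.9918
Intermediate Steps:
s(U) = (-9 + 2*U)/(-16 + U)
(377242 + 472522)/(77955 + (-304 + s(3))**2) = (377242 + 472522)/(77955 + (-304 + (-9 + 2*3)/(-16 + 3))**2) = 849764/(77955 + (-304 + (-9 + 6)/(-13))**2) = 849764/(77955 + (-304 - 1/13*(-3))**2) = 849764/(77955 + (-304 + 3/13)**2) = 849764/(77955 + (-3949/13)**2) = 849764/(77955 + 15594601/169) = 849764/(28768996/169) = 849764*(169/28768996) = 35902529/7192249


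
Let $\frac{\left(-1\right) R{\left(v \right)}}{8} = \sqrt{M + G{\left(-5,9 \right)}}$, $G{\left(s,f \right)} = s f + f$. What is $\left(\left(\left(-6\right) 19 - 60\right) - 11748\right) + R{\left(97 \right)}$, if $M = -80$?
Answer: $-11922 - 16 i \sqrt{29} \approx -11922.0 - 86.163 i$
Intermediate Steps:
$G{\left(s,f \right)} = f + f s$ ($G{\left(s,f \right)} = f s + f = f + f s$)
$R{\left(v \right)} = - 16 i \sqrt{29}$ ($R{\left(v \right)} = - 8 \sqrt{-80 + 9 \left(1 - 5\right)} = - 8 \sqrt{-80 + 9 \left(-4\right)} = - 8 \sqrt{-80 - 36} = - 8 \sqrt{-116} = - 8 \cdot 2 i \sqrt{29} = - 16 i \sqrt{29}$)
$\left(\left(\left(-6\right) 19 - 60\right) - 11748\right) + R{\left(97 \right)} = \left(\left(\left(-6\right) 19 - 60\right) - 11748\right) - 16 i \sqrt{29} = \left(\left(-114 - 60\right) - 11748\right) - 16 i \sqrt{29} = \left(-174 - 11748\right) - 16 i \sqrt{29} = -11922 - 16 i \sqrt{29}$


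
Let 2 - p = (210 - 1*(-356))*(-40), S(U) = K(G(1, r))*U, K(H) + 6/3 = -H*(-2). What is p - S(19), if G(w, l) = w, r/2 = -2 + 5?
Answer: 22642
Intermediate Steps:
r = 6 (r = 2*(-2 + 5) = 2*3 = 6)
K(H) = -2 + 2*H (K(H) = -2 - H*(-2) = -2 + 2*H)
S(U) = 0 (S(U) = (-2 + 2*1)*U = (-2 + 2)*U = 0*U = 0)
p = 22642 (p = 2 - (210 - 1*(-356))*(-40) = 2 - (210 + 356)*(-40) = 2 - 566*(-40) = 2 - 1*(-22640) = 2 + 22640 = 22642)
p - S(19) = 22642 - 1*0 = 22642 + 0 = 22642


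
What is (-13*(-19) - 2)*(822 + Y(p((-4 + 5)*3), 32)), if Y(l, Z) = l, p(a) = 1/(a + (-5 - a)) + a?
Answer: 202076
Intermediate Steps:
p(a) = -1/5 + a (p(a) = 1/(-5) + a = -1/5 + a)
(-13*(-19) - 2)*(822 + Y(p((-4 + 5)*3), 32)) = (-13*(-19) - 2)*(822 + (-1/5 + (-4 + 5)*3)) = (247 - 2)*(822 + (-1/5 + 1*3)) = 245*(822 + (-1/5 + 3)) = 245*(822 + 14/5) = 245*(4124/5) = 202076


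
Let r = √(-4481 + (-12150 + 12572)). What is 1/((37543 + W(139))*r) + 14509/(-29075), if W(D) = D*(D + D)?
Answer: -14509/29075 - I*√451/103078305 ≈ -0.49902 - 2.0603e-7*I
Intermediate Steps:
W(D) = 2*D² (W(D) = D*(2*D) = 2*D²)
r = 3*I*√451 (r = √(-4481 + 422) = √(-4059) = 3*I*√451 ≈ 63.71*I)
1/((37543 + W(139))*r) + 14509/(-29075) = 1/((37543 + 2*139²)*((3*I*√451))) + 14509/(-29075) = (-I*√451/1353)/(37543 + 2*19321) + 14509*(-1/29075) = (-I*√451/1353)/(37543 + 38642) - 14509/29075 = (-I*√451/1353)/76185 - 14509/29075 = -I*√451/103078305 - 14509/29075 = -14509/29075 - I*√451/103078305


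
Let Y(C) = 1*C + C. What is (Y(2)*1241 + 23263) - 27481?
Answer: 746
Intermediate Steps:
Y(C) = 2*C (Y(C) = C + C = 2*C)
(Y(2)*1241 + 23263) - 27481 = ((2*2)*1241 + 23263) - 27481 = (4*1241 + 23263) - 27481 = (4964 + 23263) - 27481 = 28227 - 27481 = 746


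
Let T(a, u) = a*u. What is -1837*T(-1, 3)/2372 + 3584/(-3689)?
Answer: 1689833/1250044 ≈ 1.3518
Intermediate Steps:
-1837*T(-1, 3)/2372 + 3584/(-3689) = -(-1837)*3/2372 + 3584/(-3689) = -1837*(-3)*(1/2372) + 3584*(-1/3689) = 5511*(1/2372) - 512/527 = 5511/2372 - 512/527 = 1689833/1250044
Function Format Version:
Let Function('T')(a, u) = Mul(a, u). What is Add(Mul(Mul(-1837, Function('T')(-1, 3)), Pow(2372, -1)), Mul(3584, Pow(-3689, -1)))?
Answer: Rational(1689833, 1250044) ≈ 1.3518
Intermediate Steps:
Add(Mul(Mul(-1837, Function('T')(-1, 3)), Pow(2372, -1)), Mul(3584, Pow(-3689, -1))) = Add(Mul(Mul(-1837, Mul(-1, 3)), Pow(2372, -1)), Mul(3584, Pow(-3689, -1))) = Add(Mul(Mul(-1837, -3), Rational(1, 2372)), Mul(3584, Rational(-1, 3689))) = Add(Mul(5511, Rational(1, 2372)), Rational(-512, 527)) = Add(Rational(5511, 2372), Rational(-512, 527)) = Rational(1689833, 1250044)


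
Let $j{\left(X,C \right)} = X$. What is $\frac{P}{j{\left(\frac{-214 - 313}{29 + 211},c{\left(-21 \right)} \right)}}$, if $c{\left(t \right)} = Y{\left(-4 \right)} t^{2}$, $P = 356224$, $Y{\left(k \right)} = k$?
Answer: $- \frac{85493760}{527} \approx -1.6223 \cdot 10^{5}$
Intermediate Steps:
$c{\left(t \right)} = - 4 t^{2}$
$\frac{P}{j{\left(\frac{-214 - 313}{29 + 211},c{\left(-21 \right)} \right)}} = \frac{356224}{\left(-214 - 313\right) \frac{1}{29 + 211}} = \frac{356224}{\left(-527\right) \frac{1}{240}} = \frac{356224}{- \frac{527}{240}} = 356224 \left(- \frac{240}{527}\right) = - \frac{85493760}{527}$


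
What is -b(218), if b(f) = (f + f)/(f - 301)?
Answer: 436/83 ≈ 5.2530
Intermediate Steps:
b(f) = 2*f/(-301 + f) (b(f) = (2*f)/(-301 + f) = 2*f/(-301 + f))
-b(218) = -2*218/(-301 + 218) = -2*218/(-83) = -2*218*(-1)/83 = -1*(-436/83) = 436/83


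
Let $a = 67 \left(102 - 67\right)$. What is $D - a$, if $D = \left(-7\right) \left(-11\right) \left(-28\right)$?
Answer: $-4501$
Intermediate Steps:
$D = -2156$ ($D = 77 \left(-28\right) = -2156$)
$a = 2345$ ($a = 67 \cdot 35 = 2345$)
$D - a = -2156 - 2345 = -4501$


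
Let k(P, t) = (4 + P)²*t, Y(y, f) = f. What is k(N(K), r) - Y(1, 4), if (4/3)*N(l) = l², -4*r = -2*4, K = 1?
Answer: 329/8 ≈ 41.125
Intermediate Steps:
r = 2 (r = -(-1)*4/2 = -¼*(-8) = 2)
N(l) = 3*l²/4
k(P, t) = t*(4 + P)²
k(N(K), r) - Y(1, 4) = 2*(4 + (¾)*1²)² - 1*4 = 2*(4 + (¾)*1)² - 4 = 2*(4 + ¾)² - 4 = 2*(19/4)² - 4 = 2*(361/16) - 4 = 361/8 - 4 = 329/8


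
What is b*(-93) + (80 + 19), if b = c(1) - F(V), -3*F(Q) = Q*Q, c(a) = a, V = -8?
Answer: -1978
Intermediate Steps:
F(Q) = -Q²/3 (F(Q) = -Q*Q/3 = -Q²/3)
b = 67/3 (b = 1 - (-1)*(-8)²/3 = 1 - (-1)*64/3 = 1 - 1*(-64/3) = 1 + 64/3 = 67/3 ≈ 22.333)
b*(-93) + (80 + 19) = (67/3)*(-93) + (80 + 19) = -2077 + 99 = -1978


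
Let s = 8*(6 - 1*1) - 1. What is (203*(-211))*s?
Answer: -1670487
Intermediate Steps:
s = 39 (s = 8*(6 - 1) - 1 = 8*5 - 1 = 40 - 1 = 39)
(203*(-211))*s = (203*(-211))*39 = -42833*39 = -1670487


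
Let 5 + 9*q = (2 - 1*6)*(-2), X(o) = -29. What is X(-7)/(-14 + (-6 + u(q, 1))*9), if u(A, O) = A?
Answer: 29/65 ≈ 0.44615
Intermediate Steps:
q = ⅓ (q = -5/9 + ((2 - 1*6)*(-2))/9 = -5/9 + ((2 - 6)*(-2))/9 = -5/9 + (-4*(-2))/9 = -5/9 + (⅑)*8 = -5/9 + 8/9 = ⅓ ≈ 0.33333)
X(-7)/(-14 + (-6 + u(q, 1))*9) = -29/(-14 + (-6 + ⅓)*9) = -29/(-14 - 17/3*9) = -29/(-14 - 51) = -29/(-65) = -29*(-1/65) = 29/65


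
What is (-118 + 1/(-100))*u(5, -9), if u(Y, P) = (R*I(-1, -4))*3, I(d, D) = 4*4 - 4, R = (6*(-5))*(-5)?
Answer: -637254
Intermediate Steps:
R = 150 (R = -30*(-5) = 150)
I(d, D) = 12 (I(d, D) = 16 - 4 = 12)
u(Y, P) = 5400 (u(Y, P) = (150*12)*3 = 1800*3 = 5400)
(-118 + 1/(-100))*u(5, -9) = (-118 + 1/(-100))*5400 = (-118 - 1/100)*5400 = -11801/100*5400 = -637254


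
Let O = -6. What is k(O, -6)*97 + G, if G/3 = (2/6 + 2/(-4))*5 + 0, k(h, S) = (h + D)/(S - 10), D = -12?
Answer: 853/8 ≈ 106.63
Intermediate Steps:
k(h, S) = (-12 + h)/(-10 + S) (k(h, S) = (h - 12)/(S - 10) = (-12 + h)/(-10 + S))
G = -5/2 (G = 3*((2/6 + 2/(-4))*5 + 0) = 3*((2*(⅙) + 2*(-¼))*5 + 0) = 3*((⅓ - ½)*5 + 0) = 3*(-⅙*5 + 0) = 3*(-⅚ + 0) = 3*(-⅚) = -5/2 ≈ -2.5000)
k(O, -6)*97 + G = ((-12 - 6)/(-10 - 6))*97 - 5/2 = (-18/(-16))*97 - 5/2 = -1/16*(-18)*97 - 5/2 = (9/8)*97 - 5/2 = 873/8 - 5/2 = 853/8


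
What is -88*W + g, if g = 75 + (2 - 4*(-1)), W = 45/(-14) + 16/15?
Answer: 28349/105 ≈ 269.99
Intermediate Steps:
W = -451/210 (W = 45*(-1/14) + 16*(1/15) = -45/14 + 16/15 = -451/210 ≈ -2.1476)
g = 81 (g = 75 + (2 + 4) = 75 + 6 = 81)
-88*W + g = -88*(-451/210) + 81 = 19844/105 + 81 = 28349/105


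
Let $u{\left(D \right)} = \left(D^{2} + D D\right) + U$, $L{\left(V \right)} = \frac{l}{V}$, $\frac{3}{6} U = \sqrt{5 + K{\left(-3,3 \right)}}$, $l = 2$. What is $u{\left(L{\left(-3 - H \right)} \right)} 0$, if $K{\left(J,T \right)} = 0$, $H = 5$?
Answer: $0$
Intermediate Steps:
$U = 2 \sqrt{5}$ ($U = 2 \sqrt{5 + 0} = 2 \sqrt{5} \approx 4.4721$)
$L{\left(V \right)} = \frac{2}{V}$
$u{\left(D \right)} = 2 \sqrt{5} + 2 D^{2}$ ($u{\left(D \right)} = \left(D^{2} + D D\right) + 2 \sqrt{5} = \left(D^{2} + D^{2}\right) + 2 \sqrt{5} = 2 D^{2} + 2 \sqrt{5} = 2 \sqrt{5} + 2 D^{2}$)
$u{\left(L{\left(-3 - H \right)} \right)} 0 = \left(2 \sqrt{5} + 2 \left(\frac{2}{-3 - 5}\right)^{2}\right) 0 = \left(2 \sqrt{5} + 2 \left(\frac{2}{-8}\right)^{2}\right) 0 = \left(2 \sqrt{5} + 2 \left(2 \left(- \frac{1}{8}\right)\right)^{2}\right) 0 = \left(2 \sqrt{5} + 2 \left(- \frac{1}{4}\right)^{2}\right) 0 = \left(2 \sqrt{5} + 2 \cdot \frac{1}{16}\right) 0 = \left(2 \sqrt{5} + \frac{1}{8}\right) 0 = \left(\frac{1}{8} + 2 \sqrt{5}\right) 0 = 0$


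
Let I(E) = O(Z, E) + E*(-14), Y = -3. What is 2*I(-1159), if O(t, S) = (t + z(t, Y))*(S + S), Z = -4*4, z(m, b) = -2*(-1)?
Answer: 97356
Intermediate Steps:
z(m, b) = 2
Z = -16
O(t, S) = 2*S*(2 + t) (O(t, S) = (t + 2)*(S + S) = (2 + t)*(2*S) = 2*S*(2 + t))
I(E) = -42*E (I(E) = 2*E*(2 - 16) + E*(-14) = 2*E*(-14) - 14*E = -28*E - 14*E = -42*E)
2*I(-1159) = 2*(-42*(-1159)) = 2*48678 = 97356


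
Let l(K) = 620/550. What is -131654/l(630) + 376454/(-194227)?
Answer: -703207610169/6021037 ≈ -1.1679e+5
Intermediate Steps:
l(K) = 62/55 (l(K) = 620*(1/550) = 62/55)
-131654/l(630) + 376454/(-194227) = -131654/62/55 + 376454/(-194227) = -131654*55/62 + 376454*(-1/194227) = -3620485/31 - 376454/194227 = -703207610169/6021037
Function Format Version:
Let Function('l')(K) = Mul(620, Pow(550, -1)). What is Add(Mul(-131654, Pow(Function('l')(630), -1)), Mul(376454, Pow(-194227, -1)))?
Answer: Rational(-703207610169, 6021037) ≈ -1.1679e+5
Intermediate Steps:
Function('l')(K) = Rational(62, 55) (Function('l')(K) = Mul(620, Rational(1, 550)) = Rational(62, 55))
Add(Mul(-131654, Pow(Function('l')(630), -1)), Mul(376454, Pow(-194227, -1))) = Add(Mul(-131654, Pow(Rational(62, 55), -1)), Mul(376454, Pow(-194227, -1))) = Add(Mul(-131654, Rational(55, 62)), Mul(376454, Rational(-1, 194227))) = Add(Rational(-3620485, 31), Rational(-376454, 194227)) = Rational(-703207610169, 6021037)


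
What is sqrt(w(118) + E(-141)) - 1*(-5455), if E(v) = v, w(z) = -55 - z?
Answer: 5455 + I*sqrt(314) ≈ 5455.0 + 17.72*I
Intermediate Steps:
sqrt(w(118) + E(-141)) - 1*(-5455) = sqrt((-55 - 1*118) - 141) - 1*(-5455) = sqrt((-55 - 118) - 141) + 5455 = sqrt(-173 - 141) + 5455 = sqrt(-314) + 5455 = I*sqrt(314) + 5455 = 5455 + I*sqrt(314)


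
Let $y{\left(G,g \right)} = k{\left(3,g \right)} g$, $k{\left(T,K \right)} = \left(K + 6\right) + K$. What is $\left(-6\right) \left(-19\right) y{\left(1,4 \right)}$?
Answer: $6384$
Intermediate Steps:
$k{\left(T,K \right)} = 6 + 2 K$ ($k{\left(T,K \right)} = \left(6 + K\right) + K = 6 + 2 K$)
$y{\left(G,g \right)} = g \left(6 + 2 g\right)$ ($y{\left(G,g \right)} = \left(6 + 2 g\right) g = g \left(6 + 2 g\right)$)
$\left(-6\right) \left(-19\right) y{\left(1,4 \right)} = \left(-6\right) \left(-19\right) 2 \cdot 4 \left(3 + 4\right) = 114 \cdot 2 \cdot 4 \cdot 7 = 114 \cdot 56 = 6384$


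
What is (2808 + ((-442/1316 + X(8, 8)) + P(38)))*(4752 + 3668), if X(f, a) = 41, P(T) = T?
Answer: 7996579250/329 ≈ 2.4306e+7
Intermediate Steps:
(2808 + ((-442/1316 + X(8, 8)) + P(38)))*(4752 + 3668) = (2808 + ((-442/1316 + 41) + 38))*(4752 + 3668) = (2808 + ((-442*1/1316 + 41) + 38))*8420 = (2808 + ((-221/658 + 41) + 38))*8420 = (2808 + (26757/658 + 38))*8420 = (2808 + 51761/658)*8420 = (1899425/658)*8420 = 7996579250/329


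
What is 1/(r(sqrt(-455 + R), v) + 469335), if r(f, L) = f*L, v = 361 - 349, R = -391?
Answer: 156445/73425154683 - 4*I*sqrt(94)/24475051561 ≈ 2.1307e-6 - 1.5845e-9*I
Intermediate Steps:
v = 12
r(f, L) = L*f
1/(r(sqrt(-455 + R), v) + 469335) = 1/(12*sqrt(-455 - 391) + 469335) = 1/(12*sqrt(-846) + 469335) = 1/(12*(3*I*sqrt(94)) + 469335) = 1/(36*I*sqrt(94) + 469335) = 1/(469335 + 36*I*sqrt(94))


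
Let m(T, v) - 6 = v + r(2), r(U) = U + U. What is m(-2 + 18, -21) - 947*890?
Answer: -842841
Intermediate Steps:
r(U) = 2*U
m(T, v) = 10 + v (m(T, v) = 6 + (v + 2*2) = 6 + (v + 4) = 6 + (4 + v) = 10 + v)
m(-2 + 18, -21) - 947*890 = (10 - 21) - 947*890 = -11 - 842830 = -842841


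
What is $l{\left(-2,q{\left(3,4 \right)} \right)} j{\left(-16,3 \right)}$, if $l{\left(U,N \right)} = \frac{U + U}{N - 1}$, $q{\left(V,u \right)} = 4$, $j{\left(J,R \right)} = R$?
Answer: $-4$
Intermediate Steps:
$l{\left(U,N \right)} = \frac{2 U}{-1 + N}$
$l{\left(-2,q{\left(3,4 \right)} \right)} j{\left(-16,3 \right)} = 2 \left(-2\right) \frac{1}{-1 + 4} \cdot 3 = 2 \left(-2\right) \frac{1}{3} \cdot 3 = \left(- \frac{4}{3}\right) 3 = -4$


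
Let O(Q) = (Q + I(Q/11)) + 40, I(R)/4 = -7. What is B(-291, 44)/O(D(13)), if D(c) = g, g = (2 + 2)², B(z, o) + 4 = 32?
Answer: 1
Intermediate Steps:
B(z, o) = 28 (B(z, o) = -4 + 32 = 28)
g = 16 (g = 4² = 16)
I(R) = -28 (I(R) = 4*(-7) = -28)
D(c) = 16
O(Q) = 12 + Q (O(Q) = (Q - 28) + 40 = (-28 + Q) + 40 = 12 + Q)
B(-291, 44)/O(D(13)) = 28/(12 + 16) = 28/28 = 28*(1/28) = 1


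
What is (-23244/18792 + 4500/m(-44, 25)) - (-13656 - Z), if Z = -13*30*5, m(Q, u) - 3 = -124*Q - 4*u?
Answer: 98235689581/8392194 ≈ 11706.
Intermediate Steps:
m(Q, u) = 3 - 124*Q - 4*u (m(Q, u) = 3 + (-124*Q - 4*u) = 3 - 124*Q - 4*u)
Z = -1950 (Z = -390*5 = -1950)
(-23244/18792 + 4500/m(-44, 25)) - (-13656 - Z) = (-23244/18792 + 4500/(3 - 124*(-44) - 4*25)) - (-13656 - 1*(-1950)) = (-23244*1/18792 + 4500/(3 + 5456 - 100)) - (-13656 + 1950) = (-1937/1566 + 4500/5359) - 1*(-11706) = (-1937/1566 + 4500*(1/5359)) + 11706 = (-1937/1566 + 4500/5359) + 11706 = -3333383/8392194 + 11706 = 98235689581/8392194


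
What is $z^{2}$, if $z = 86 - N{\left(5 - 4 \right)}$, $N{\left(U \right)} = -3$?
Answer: $7921$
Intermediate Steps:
$z = 89$ ($z = 86 - -3 = 86 + 3 = 89$)
$z^{2} = 89^{2} = 7921$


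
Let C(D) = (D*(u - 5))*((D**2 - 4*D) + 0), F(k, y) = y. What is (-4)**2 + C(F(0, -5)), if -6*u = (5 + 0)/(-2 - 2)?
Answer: 8753/8 ≈ 1094.1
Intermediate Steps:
u = 5/24 (u = -(5 + 0)/(6*(-2 - 2)) = -5/(6*(-4)) = -5*(-1)/(6*4) = -1/6*(-5/4) = 5/24 ≈ 0.20833)
C(D) = -115*D*(D**2 - 4*D)/24 (C(D) = (D*(5/24 - 5))*((D**2 - 4*D) + 0) = (D*(-115/24))*(D**2 - 4*D) = (-115*D/24)*(D**2 - 4*D) = -115*D*(D**2 - 4*D)/24)
(-4)**2 + C(F(0, -5)) = (-4)**2 + (115/24)*(-5)**2*(4 - 1*(-5)) = 16 + (115/24)*25*(4 + 5) = 16 + (115/24)*25*9 = 16 + 8625/8 = 8753/8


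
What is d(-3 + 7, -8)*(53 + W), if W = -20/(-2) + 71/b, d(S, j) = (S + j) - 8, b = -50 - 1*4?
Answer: -6662/9 ≈ -740.22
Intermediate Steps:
b = -54 (b = -50 - 4 = -54)
d(S, j) = -8 + S + j
W = 469/54 (W = -20/(-2) + 71/(-54) = -20*(-½) + 71*(-1/54) = 10 - 71/54 = 469/54 ≈ 8.6852)
d(-3 + 7, -8)*(53 + W) = (-8 + (-3 + 7) - 8)*(53 + 469/54) = (-8 + 4 - 8)*(3331/54) = -12*3331/54 = -6662/9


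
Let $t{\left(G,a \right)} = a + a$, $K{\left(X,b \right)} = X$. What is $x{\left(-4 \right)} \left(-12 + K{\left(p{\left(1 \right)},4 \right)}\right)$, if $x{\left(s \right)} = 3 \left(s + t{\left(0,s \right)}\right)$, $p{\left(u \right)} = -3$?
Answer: $540$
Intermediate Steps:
$t{\left(G,a \right)} = 2 a$
$x{\left(s \right)} = 9 s$ ($x{\left(s \right)} = 3 \left(s + 2 s\right) = 3 \cdot 3 s = 9 s$)
$x{\left(-4 \right)} \left(-12 + K{\left(p{\left(1 \right)},4 \right)}\right) = 9 \left(-4\right) \left(-12 - 3\right) = \left(-36\right) \left(-15\right) = 540$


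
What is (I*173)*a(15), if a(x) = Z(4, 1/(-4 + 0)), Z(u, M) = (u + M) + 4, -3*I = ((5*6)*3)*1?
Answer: -80445/2 ≈ -40223.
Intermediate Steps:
I = -30 (I = -(5*6)*3/3 = -30*3/3 = -30 ≈ -30.000)
Z(u, M) = 4 + M + u (Z(u, M) = (M + u) + 4 = 4 + M + u)
a(x) = 31/4 (a(x) = 4 + 1/(-4 + 0) + 4 = 4 + 1/(-4) + 4 = 4 - ¼ + 4 = 31/4)
(I*173)*a(15) = -30*173*(31/4) = -5190*31/4 = -80445/2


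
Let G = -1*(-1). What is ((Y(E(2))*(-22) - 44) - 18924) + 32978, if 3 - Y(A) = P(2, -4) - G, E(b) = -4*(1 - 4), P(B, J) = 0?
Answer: 13922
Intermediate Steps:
G = 1
E(b) = 12 (E(b) = -4*(-3) = 12)
Y(A) = 4 (Y(A) = 3 - (0 - 1*1) = 3 - (0 - 1) = 3 - 1*(-1) = 3 + 1 = 4)
((Y(E(2))*(-22) - 44) - 18924) + 32978 = ((4*(-22) - 44) - 18924) + 32978 = ((-88 - 44) - 18924) + 32978 = (-132 - 18924) + 32978 = -19056 + 32978 = 13922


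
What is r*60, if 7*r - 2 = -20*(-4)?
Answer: 4920/7 ≈ 702.86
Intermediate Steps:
r = 82/7 (r = 2/7 + (-20*(-4))/7 = 2/7 + (⅐)*80 = 2/7 + 80/7 = 82/7 ≈ 11.714)
r*60 = (82/7)*60 = 4920/7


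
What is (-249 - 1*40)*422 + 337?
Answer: -121621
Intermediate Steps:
(-249 - 1*40)*422 + 337 = (-249 - 40)*422 + 337 = -289*422 + 337 = -121958 + 337 = -121621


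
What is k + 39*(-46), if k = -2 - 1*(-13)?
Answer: -1783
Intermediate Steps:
k = 11 (k = -2 + 13 = 11)
k + 39*(-46) = 11 + 39*(-46) = 11 - 1794 = -1783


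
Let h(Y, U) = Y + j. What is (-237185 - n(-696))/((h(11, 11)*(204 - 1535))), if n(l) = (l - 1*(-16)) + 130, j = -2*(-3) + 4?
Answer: 33805/3993 ≈ 8.4661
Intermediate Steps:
j = 10 (j = 6 + 4 = 10)
h(Y, U) = 10 + Y (h(Y, U) = Y + 10 = 10 + Y)
n(l) = 146 + l (n(l) = (l + 16) + 130 = (16 + l) + 130 = 146 + l)
(-237185 - n(-696))/((h(11, 11)*(204 - 1535))) = (-237185 - (146 - 696))/(((10 + 11)*(204 - 1535))) = (-237185 - 1*(-550))/((21*(-1331))) = (-237185 + 550)/(-27951) = -236635*(-1/27951) = 33805/3993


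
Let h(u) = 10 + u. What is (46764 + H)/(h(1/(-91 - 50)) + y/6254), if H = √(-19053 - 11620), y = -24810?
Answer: 10309287474/1328419 + 440907*I*√30673/2656838 ≈ 7760.6 + 29.064*I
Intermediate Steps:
H = I*√30673 (H = √(-30673) = I*√30673 ≈ 175.14*I)
(46764 + H)/(h(1/(-91 - 50)) + y/6254) = (46764 + I*√30673)/((10 + 1/(-91 - 50)) - 24810/6254) = (46764 + I*√30673)/((10 + 1/(-141)) - 24810*1/6254) = (46764 + I*√30673)/((10 - 1/141) - 12405/3127) = (46764 + I*√30673)/(1409/141 - 12405/3127) = (46764 + I*√30673)/(2656838/440907) = (46764 + I*√30673)*(440907/2656838) = 10309287474/1328419 + 440907*I*√30673/2656838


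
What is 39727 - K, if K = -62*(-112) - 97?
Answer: 32880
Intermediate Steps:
K = 6847 (K = 6944 - 97 = 6847)
39727 - K = 39727 - 1*6847 = 39727 - 6847 = 32880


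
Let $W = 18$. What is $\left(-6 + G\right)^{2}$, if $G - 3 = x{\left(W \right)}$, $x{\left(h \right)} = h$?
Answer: $225$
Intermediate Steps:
$G = 21$ ($G = 3 + 18 = 21$)
$\left(-6 + G\right)^{2} = \left(-6 + 21\right)^{2} = 15^{2} = 225$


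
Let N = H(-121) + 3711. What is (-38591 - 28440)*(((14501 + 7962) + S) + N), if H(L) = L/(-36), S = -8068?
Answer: -43699989047/36 ≈ -1.2139e+9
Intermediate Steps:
H(L) = -L/36 (H(L) = L*(-1/36) = -L/36)
N = 133717/36 (N = -1/36*(-121) + 3711 = 121/36 + 3711 = 133717/36 ≈ 3714.4)
(-38591 - 28440)*(((14501 + 7962) + S) + N) = (-38591 - 28440)*(((14501 + 7962) - 8068) + 133717/36) = -67031*((22463 - 8068) + 133717/36) = -67031*(14395 + 133717/36) = -67031*651937/36 = -43699989047/36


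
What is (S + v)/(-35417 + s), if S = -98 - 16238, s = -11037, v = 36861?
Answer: -20525/46454 ≈ -0.44183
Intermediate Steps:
S = -16336
(S + v)/(-35417 + s) = (-16336 + 36861)/(-35417 - 11037) = 20525/(-46454) = 20525*(-1/46454) = -20525/46454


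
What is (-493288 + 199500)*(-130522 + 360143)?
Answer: -67459894348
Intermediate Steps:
(-493288 + 199500)*(-130522 + 360143) = -293788*229621 = -67459894348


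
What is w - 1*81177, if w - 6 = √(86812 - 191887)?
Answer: -81171 + 15*I*√467 ≈ -81171.0 + 324.15*I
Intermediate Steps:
w = 6 + 15*I*√467 (w = 6 + √(86812 - 191887) = 6 + √(-105075) = 6 + 15*I*√467 ≈ 6.0 + 324.15*I)
w - 1*81177 = (6 + 15*I*√467) - 1*81177 = (6 + 15*I*√467) - 81177 = -81171 + 15*I*√467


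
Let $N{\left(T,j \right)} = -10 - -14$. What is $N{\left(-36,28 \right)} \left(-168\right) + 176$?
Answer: $-496$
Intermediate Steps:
$N{\left(T,j \right)} = 4$ ($N{\left(T,j \right)} = -10 + 14 = 4$)
$N{\left(-36,28 \right)} \left(-168\right) + 176 = 4 \left(-168\right) + 176 = -672 + 176 = -496$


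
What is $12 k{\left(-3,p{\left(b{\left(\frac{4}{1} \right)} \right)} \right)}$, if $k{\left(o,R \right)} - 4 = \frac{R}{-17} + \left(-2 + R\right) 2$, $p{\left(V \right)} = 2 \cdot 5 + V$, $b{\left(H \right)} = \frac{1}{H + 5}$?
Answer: $\frac{4004}{17} \approx 235.53$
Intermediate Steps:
$b{\left(H \right)} = \frac{1}{5 + H}$
$p{\left(V \right)} = 10 + V$
$k{\left(o,R \right)} = \frac{33 R}{17}$ ($k{\left(o,R \right)} = 4 + \left(\frac{R}{-17} + \left(-2 + R\right) 2\right) = 4 + \left(- \frac{R}{17} + \left(-4 + 2 R\right)\right) = 4 + \left(-4 + \frac{33 R}{17}\right) = \frac{33 R}{17}$)
$12 k{\left(-3,p{\left(b{\left(\frac{4}{1} \right)} \right)} \right)} = 12 \frac{33 \left(10 + \frac{1}{5 + \frac{4}{1}}\right)}{17} = 12 \frac{33 \left(10 + \frac{1}{5 + 4 \cdot 1}\right)}{17} = 12 \frac{33 \left(10 + \frac{1}{5 + 4}\right)}{17} = 12 \frac{33 \left(10 + \frac{1}{9}\right)}{17} = 12 \cdot \frac{33}{17} \cdot \frac{91}{9} = 12 \cdot \frac{1001}{51} = \frac{4004}{17}$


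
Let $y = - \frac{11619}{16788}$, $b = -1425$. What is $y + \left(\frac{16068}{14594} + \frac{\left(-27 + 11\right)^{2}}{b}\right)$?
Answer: $\frac{13339693703}{58188467100} \approx 0.22925$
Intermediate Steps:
$y = - \frac{3873}{5596}$ ($y = \left(-11619\right) \frac{1}{16788} = - \frac{3873}{5596} \approx -0.6921$)
$y + \left(\frac{16068}{14594} + \frac{\left(-27 + 11\right)^{2}}{b}\right) = - \frac{3873}{5596} + \left(\frac{16068}{14594} + \frac{\left(-27 + 11\right)^{2}}{-1425}\right) = - \frac{3873}{5596} + \left(16068 \cdot \frac{1}{14594} + \left(-16\right)^{2} \left(- \frac{1}{1425}\right)\right) = - \frac{3873}{5596} + \left(\frac{8034}{7297} + 256 \left(- \frac{1}{1425}\right)\right) = - \frac{3873}{5596} + \left(\frac{8034}{7297} - \frac{256}{1425}\right) = - \frac{3873}{5596} + \frac{9580418}{10398225} = \frac{13339693703}{58188467100}$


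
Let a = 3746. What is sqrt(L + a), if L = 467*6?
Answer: 2*sqrt(1637) ≈ 80.920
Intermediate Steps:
L = 2802
sqrt(L + a) = sqrt(2802 + 3746) = sqrt(6548) = 2*sqrt(1637)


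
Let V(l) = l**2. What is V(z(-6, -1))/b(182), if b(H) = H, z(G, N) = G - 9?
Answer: 225/182 ≈ 1.2363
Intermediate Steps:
z(G, N) = -9 + G
V(z(-6, -1))/b(182) = (-9 - 6)**2/182 = (-15)**2*(1/182) = 225*(1/182) = 225/182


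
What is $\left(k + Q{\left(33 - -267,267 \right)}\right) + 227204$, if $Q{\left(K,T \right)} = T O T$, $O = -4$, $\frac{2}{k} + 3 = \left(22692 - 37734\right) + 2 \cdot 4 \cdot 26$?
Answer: $- \frac{859833826}{14837} \approx -57952.0$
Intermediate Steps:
$k = - \frac{2}{14837}$ ($k = \frac{2}{-3 + \left(\left(22692 - 37734\right) + 2 \cdot 4 \cdot 26\right)} = \frac{2}{-3 + \left(-15042 + 8 \cdot 26\right)} = \frac{2}{-3 + \left(-15042 + 208\right)} = \frac{2}{-3 - 14834} = \frac{2}{-14837} = 2 \left(- \frac{1}{14837}\right) = - \frac{2}{14837} \approx -0.0001348$)
$Q{\left(K,T \right)} = - 4 T^{2}$ ($Q{\left(K,T \right)} = T \left(-4\right) T = - 4 T T = - 4 T^{2}$)
$\left(k + Q{\left(33 - -267,267 \right)}\right) + 227204 = \left(- \frac{2}{14837} - 4 \cdot 267^{2}\right) + 227204 = \left(- \frac{2}{14837} - 285156\right) + 227204 = - \frac{4230859574}{14837} + 227204 = - \frac{859833826}{14837}$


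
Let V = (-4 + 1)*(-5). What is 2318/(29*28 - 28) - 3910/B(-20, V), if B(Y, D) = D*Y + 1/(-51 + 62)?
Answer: 20683461/1293208 ≈ 15.994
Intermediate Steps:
V = 15 (V = -3*(-5) = 15)
B(Y, D) = 1/11 + D*Y (B(Y, D) = D*Y + 1/11 = 1/11 + D*Y)
2318/(29*28 - 28) - 3910/B(-20, V) = 2318/(29*28 - 28) - 3910/(1/11 + 15*(-20)) = 2318/(812 - 28) - 3910/(1/11 - 300) = 2318/784 - 3910/(-3299/11) = 2318*(1/784) - 3910*(-11/3299) = 1159/392 + 43010/3299 = 20683461/1293208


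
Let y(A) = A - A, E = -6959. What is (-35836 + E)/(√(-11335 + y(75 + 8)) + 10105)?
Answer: -86488695/20424472 + 8559*I*√11335/20424472 ≈ -4.2346 + 0.044615*I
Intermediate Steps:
y(A) = 0
(-35836 + E)/(√(-11335 + y(75 + 8)) + 10105) = (-35836 - 6959)/(√(-11335 + 0) + 10105) = -42795/(√(-11335) + 10105) = -42795/(I*√11335 + 10105) = -42795/(10105 + I*√11335)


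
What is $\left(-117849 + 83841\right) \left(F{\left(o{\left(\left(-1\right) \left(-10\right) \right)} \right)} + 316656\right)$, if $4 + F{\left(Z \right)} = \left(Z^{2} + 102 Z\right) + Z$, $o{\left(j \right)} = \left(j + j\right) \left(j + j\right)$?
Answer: $-17611110816$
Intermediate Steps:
$o{\left(j \right)} = 4 j^{2}$ ($o{\left(j \right)} = 2 j 2 j = 4 j^{2}$)
$F{\left(Z \right)} = -4 + Z^{2} + 103 Z$ ($F{\left(Z \right)} = -4 + \left(\left(Z^{2} + 102 Z\right) + Z\right) = -4 + \left(Z^{2} + 103 Z\right) = -4 + Z^{2} + 103 Z$)
$\left(-117849 + 83841\right) \left(F{\left(o{\left(\left(-1\right) \left(-10\right) \right)} \right)} + 316656\right) = \left(-117849 + 83841\right) \left(\left(-4 + \left(4 \left(\left(-1\right) \left(-10\right)\right)^{2}\right)^{2} + 103 \cdot 4 \left(\left(-1\right) \left(-10\right)\right)^{2}\right) + 316656\right) = - 34008 \left(\left(-4 + \left(4 \cdot 10^{2}\right)^{2} + 103 \cdot 4 \cdot 10^{2}\right) + 316656\right) = - 34008 \left(\left(-4 + \left(4 \cdot 100\right)^{2} + 103 \cdot 4 \cdot 100\right) + 316656\right) = - 34008 \left(\left(-4 + 400^{2} + 103 \cdot 400\right) + 316656\right) = - 34008 \left(\left(-4 + 160000 + 41200\right) + 316656\right) = - 34008 \left(201196 + 316656\right) = \left(-34008\right) 517852 = -17611110816$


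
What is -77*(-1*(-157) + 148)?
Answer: -23485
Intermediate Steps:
-77*(-1*(-157) + 148) = -77*(157 + 148) = -77*305 = -23485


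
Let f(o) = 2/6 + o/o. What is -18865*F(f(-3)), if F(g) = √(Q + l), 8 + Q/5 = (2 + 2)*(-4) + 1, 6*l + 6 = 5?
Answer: -18865*I*√4146/6 ≈ -2.0245e+5*I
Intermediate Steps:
l = -⅙ (l = -1 + (⅙)*5 = -1 + ⅚ = -⅙ ≈ -0.16667)
Q = -115 (Q = -40 + 5*((2 + 2)*(-4) + 1) = -40 + 5*(4*(-4) + 1) = -40 + 5*(-16 + 1) = -40 + 5*(-15) = -40 - 75 = -115)
f(o) = 4/3 (f(o) = 2*(⅙) + 1 = ⅓ + 1 = 4/3)
F(g) = I*√4146/6 (F(g) = √(-115 - ⅙) = √(-691/6) = I*√4146/6)
-18865*F(f(-3)) = -18865*I*√4146/6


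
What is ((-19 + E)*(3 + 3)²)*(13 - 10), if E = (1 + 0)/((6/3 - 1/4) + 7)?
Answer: -71388/35 ≈ -2039.7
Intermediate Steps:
E = 4/35 (E = 1/((6*(⅓) - 1*¼) + 7) = 1/((2 - ¼) + 7) = 1/(7/4 + 7) = 1/(35/4) = 1*(4/35) = 4/35 ≈ 0.11429)
((-19 + E)*(3 + 3)²)*(13 - 10) = ((-19 + 4/35)*(3 + 3)²)*(13 - 10) = -661/35*6²*3 = -661/35*36*3 = -23796/35*3 = -71388/35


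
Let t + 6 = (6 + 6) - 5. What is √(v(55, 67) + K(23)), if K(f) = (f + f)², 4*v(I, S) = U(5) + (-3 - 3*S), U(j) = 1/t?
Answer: √8261/2 ≈ 45.445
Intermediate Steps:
t = 1 (t = -6 + ((6 + 6) - 5) = -6 + (12 - 5) = -6 + 7 = 1)
U(j) = 1 (U(j) = 1/1 = 1)
v(I, S) = -½ - 3*S/4 (v(I, S) = (1 + (-3 - 3*S))/4 = (-2 - 3*S)/4 = -½ - 3*S/4)
K(f) = 4*f² (K(f) = (2*f)² = 4*f²)
√(v(55, 67) + K(23)) = √((-½ - ¾*67) + 4*23²) = √((-½ - 201/4) + 4*529) = √(-203/4 + 2116) = √(8261/4) = √8261/2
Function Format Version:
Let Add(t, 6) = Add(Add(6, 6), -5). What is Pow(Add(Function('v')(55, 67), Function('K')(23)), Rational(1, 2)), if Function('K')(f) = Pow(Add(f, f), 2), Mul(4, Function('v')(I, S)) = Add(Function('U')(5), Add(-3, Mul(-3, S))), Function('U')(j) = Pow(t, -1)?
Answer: Mul(Rational(1, 2), Pow(8261, Rational(1, 2))) ≈ 45.445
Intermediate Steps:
t = 1 (t = Add(-6, Add(Add(6, 6), -5)) = Add(-6, Add(12, -5)) = Add(-6, 7) = 1)
Function('U')(j) = 1 (Function('U')(j) = Pow(1, -1) = 1)
Function('v')(I, S) = Add(Rational(-1, 2), Mul(Rational(-3, 4), S)) (Function('v')(I, S) = Mul(Rational(1, 4), Add(1, Add(-3, Mul(-3, S)))) = Mul(Rational(1, 4), Add(-2, Mul(-3, S))) = Add(Rational(-1, 2), Mul(Rational(-3, 4), S)))
Function('K')(f) = Mul(4, Pow(f, 2)) (Function('K')(f) = Pow(Mul(2, f), 2) = Mul(4, Pow(f, 2)))
Pow(Add(Function('v')(55, 67), Function('K')(23)), Rational(1, 2)) = Pow(Add(Add(Rational(-1, 2), Mul(Rational(-3, 4), 67)), Mul(4, Pow(23, 2))), Rational(1, 2)) = Pow(Add(Add(Rational(-1, 2), Rational(-201, 4)), Mul(4, 529)), Rational(1, 2)) = Pow(Add(Rational(-203, 4), 2116), Rational(1, 2)) = Pow(Rational(8261, 4), Rational(1, 2)) = Mul(Rational(1, 2), Pow(8261, Rational(1, 2)))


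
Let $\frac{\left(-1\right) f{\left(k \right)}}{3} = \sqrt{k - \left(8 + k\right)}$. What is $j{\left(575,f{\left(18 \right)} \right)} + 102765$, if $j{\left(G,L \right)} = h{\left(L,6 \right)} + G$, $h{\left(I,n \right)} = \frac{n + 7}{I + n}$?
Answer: $\frac{1860133}{18} + \frac{13 i \sqrt{2}}{18} \approx 1.0334 \cdot 10^{5} + 1.0214 i$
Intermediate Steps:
$h{\left(I,n \right)} = \frac{7 + n}{I + n}$
$f{\left(k \right)} = - 6 i \sqrt{2}$ ($f{\left(k \right)} = - 3 \sqrt{k - \left(8 + k\right)} = - 3 \sqrt{-8} = - 3 \cdot 2 i \sqrt{2} = - 6 i \sqrt{2}$)
$j{\left(G,L \right)} = G + \frac{13}{6 + L}$ ($j{\left(G,L \right)} = \frac{7 + 6}{L + 6} + G = \frac{1}{6 + L} 13 + G = \frac{13}{6 + L} + G = G + \frac{13}{6 + L}$)
$j{\left(575,f{\left(18 \right)} \right)} + 102765 = \frac{13 + 575 \left(6 - 6 i \sqrt{2}\right)}{6 - 6 i \sqrt{2}} + 102765 = \frac{13 + \left(3450 - 3450 i \sqrt{2}\right)}{6 - 6 i \sqrt{2}} + 102765 = \frac{3463 - 3450 i \sqrt{2}}{6 - 6 i \sqrt{2}} + 102765 = 102765 + \frac{3463 - 3450 i \sqrt{2}}{6 - 6 i \sqrt{2}}$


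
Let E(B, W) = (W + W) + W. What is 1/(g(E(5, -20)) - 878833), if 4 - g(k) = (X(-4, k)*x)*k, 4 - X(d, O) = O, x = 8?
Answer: -1/848109 ≈ -1.1791e-6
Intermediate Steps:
X(d, O) = 4 - O
E(B, W) = 3*W (E(B, W) = 2*W + W = 3*W)
g(k) = 4 - k*(32 - 8*k) (g(k) = 4 - (4 - k)*8*k = 4 - (32 - 8*k)*k = 4 - k*(32 - 8*k))
1/(g(E(5, -20)) - 878833) = 1/((4 + 8*(3*(-20))*(-4 + 3*(-20))) - 878833) = 1/((4 + 8*(-60)*(-4 - 60)) - 878833) = 1/((4 + 8*(-60)*(-64)) - 878833) = 1/((4 + 30720) - 878833) = 1/(30724 - 878833) = 1/(-848109) = -1/848109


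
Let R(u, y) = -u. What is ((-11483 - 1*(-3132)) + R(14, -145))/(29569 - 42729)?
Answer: 239/376 ≈ 0.63564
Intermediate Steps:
((-11483 - 1*(-3132)) + R(14, -145))/(29569 - 42729) = ((-11483 - 1*(-3132)) - 1*14)/(29569 - 42729) = ((-11483 + 3132) - 14)/(-13160) = (-8351 - 14)*(-1/13160) = -8365*(-1/13160) = 239/376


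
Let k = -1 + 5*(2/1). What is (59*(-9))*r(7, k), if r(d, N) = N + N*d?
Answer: -38232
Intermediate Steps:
k = 9 (k = -1 + 5*(2*1) = -1 + 5*2 = -1 + 10 = 9)
(59*(-9))*r(7, k) = (59*(-9))*(9*(1 + 7)) = -4779*8 = -531*72 = -38232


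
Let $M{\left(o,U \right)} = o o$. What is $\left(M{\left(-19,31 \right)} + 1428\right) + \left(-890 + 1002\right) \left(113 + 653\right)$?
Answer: $87581$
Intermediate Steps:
$M{\left(o,U \right)} = o^{2}$
$\left(M{\left(-19,31 \right)} + 1428\right) + \left(-890 + 1002\right) \left(113 + 653\right) = \left(\left(-19\right)^{2} + 1428\right) + \left(-890 + 1002\right) \left(113 + 653\right) = \left(361 + 1428\right) + 112 \cdot 766 = 1789 + 85792 = 87581$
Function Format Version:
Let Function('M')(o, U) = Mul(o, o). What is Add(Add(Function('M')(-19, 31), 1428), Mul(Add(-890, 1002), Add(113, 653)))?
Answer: 87581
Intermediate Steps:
Function('M')(o, U) = Pow(o, 2)
Add(Add(Function('M')(-19, 31), 1428), Mul(Add(-890, 1002), Add(113, 653))) = Add(Add(Pow(-19, 2), 1428), Mul(Add(-890, 1002), Add(113, 653))) = Add(Add(361, 1428), Mul(112, 766)) = Add(1789, 85792) = 87581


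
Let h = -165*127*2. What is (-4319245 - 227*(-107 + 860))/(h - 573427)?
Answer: 4490176/615337 ≈ 7.2971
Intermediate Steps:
h = -41910 (h = -20955*2 = -41910)
(-4319245 - 227*(-107 + 860))/(h - 573427) = (-4319245 - 227*(-107 + 860))/(-41910 - 573427) = (-4319245 - 227*753)/(-615337) = (-4319245 - 170931)*(-1/615337) = -4490176*(-1/615337) = 4490176/615337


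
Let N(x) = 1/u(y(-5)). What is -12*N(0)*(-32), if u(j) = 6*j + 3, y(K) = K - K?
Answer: 128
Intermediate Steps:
y(K) = 0
u(j) = 3 + 6*j
N(x) = ⅓ (N(x) = 1/(3 + 6*0) = 1/(3 + 0) = 1/3 = ⅓)
-12*N(0)*(-32) = -12*⅓*(-32) = -4*(-32) = 128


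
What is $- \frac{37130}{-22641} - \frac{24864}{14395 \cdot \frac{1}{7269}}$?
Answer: $- \frac{4091518708306}{325917195} \approx -12554.0$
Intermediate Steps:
$- \frac{37130}{-22641} - \frac{24864}{14395 \cdot \frac{1}{7269}} = \left(-37130\right) \left(- \frac{1}{22641}\right) - \frac{24864}{14395 \cdot \frac{1}{7269}} = \frac{37130}{22641} - \frac{24864}{\frac{14395}{7269}} = \frac{37130}{22641} - \frac{180736416}{14395} = - \frac{4091518708306}{325917195}$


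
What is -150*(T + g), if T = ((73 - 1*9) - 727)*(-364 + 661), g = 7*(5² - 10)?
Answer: 29520900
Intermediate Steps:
g = 105 (g = 7*(25 - 10) = 7*15 = 105)
T = -196911 (T = ((73 - 9) - 727)*297 = (64 - 727)*297 = -663*297 = -196911)
-150*(T + g) = -150*(-196911 + 105) = -150*(-196806) = 29520900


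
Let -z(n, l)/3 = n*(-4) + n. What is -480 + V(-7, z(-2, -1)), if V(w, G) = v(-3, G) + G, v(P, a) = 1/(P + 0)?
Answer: -1495/3 ≈ -498.33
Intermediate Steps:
v(P, a) = 1/P
z(n, l) = 9*n (z(n, l) = -3*(n*(-4) + n) = -3*(-4*n + n) = -(-9)*n = 9*n)
V(w, G) = -⅓ + G (V(w, G) = 1/(-3) + G = -⅓ + G)
-480 + V(-7, z(-2, -1)) = -480 + (-⅓ + 9*(-2)) = -480 + (-⅓ - 18) = -480 - 55/3 = -1495/3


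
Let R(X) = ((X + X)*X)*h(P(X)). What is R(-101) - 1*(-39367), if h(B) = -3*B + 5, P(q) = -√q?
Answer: 141377 + 61206*I*√101 ≈ 1.4138e+5 + 6.1511e+5*I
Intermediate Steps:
h(B) = 5 - 3*B
R(X) = 2*X²*(5 + 3*√X) (R(X) = ((X + X)*X)*(5 - (-3)*√X) = ((2*X)*X)*(5 + 3*√X) = (2*X²)*(5 + 3*√X) = 2*X²*(5 + 3*√X))
R(-101) - 1*(-39367) = (6*(-101)^(5/2) + 10*(-101)²) - 1*(-39367) = (6*(10201*I*√101) + 10*10201) + 39367 = (61206*I*√101 + 102010) + 39367 = (102010 + 61206*I*√101) + 39367 = 141377 + 61206*I*√101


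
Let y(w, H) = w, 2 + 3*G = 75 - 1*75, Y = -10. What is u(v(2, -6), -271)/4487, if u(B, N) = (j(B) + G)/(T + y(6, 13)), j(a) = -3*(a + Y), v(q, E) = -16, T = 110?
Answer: 2/13461 ≈ 0.00014858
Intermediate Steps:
G = -⅔ (G = -⅔ + (75 - 1*75)/3 = -⅔ + (75 - 75)/3 = -⅔ + (⅓)*0 = -⅔ + 0 = -⅔ ≈ -0.66667)
j(a) = 30 - 3*a (j(a) = -3*(a - 10) = -3*(-10 + a) = 30 - 3*a)
u(B, N) = 22/87 - 3*B/116 (u(B, N) = ((30 - 3*B) - ⅔)/(110 + 6) = (88/3 - 3*B)/116 = (88/3 - 3*B)*(1/116) = 22/87 - 3*B/116)
u(v(2, -6), -271)/4487 = (22/87 - 3/116*(-16))/4487 = (22/87 + 12/29)*(1/4487) = (⅔)*(1/4487) = 2/13461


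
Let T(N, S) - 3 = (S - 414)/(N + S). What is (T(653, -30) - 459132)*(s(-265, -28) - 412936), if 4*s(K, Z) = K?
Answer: 472537038112299/2492 ≈ 1.8962e+11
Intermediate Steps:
T(N, S) = 3 + (-414 + S)/(N + S) (T(N, S) = 3 + (S - 414)/(N + S) = 3 + (-414 + S)/(N + S))
s(K, Z) = K/4
(T(653, -30) - 459132)*(s(-265, -28) - 412936) = ((-414 + 3*653 + 4*(-30))/(653 - 30) - 459132)*((¼)*(-265) - 412936) = ((-414 + 1959 - 120)/623 - 459132)*(-265/4 - 412936) = ((1/623)*1425 - 459132)*(-1652009/4) = (1425/623 - 459132)*(-1652009/4) = -286037811/623*(-1652009/4) = 472537038112299/2492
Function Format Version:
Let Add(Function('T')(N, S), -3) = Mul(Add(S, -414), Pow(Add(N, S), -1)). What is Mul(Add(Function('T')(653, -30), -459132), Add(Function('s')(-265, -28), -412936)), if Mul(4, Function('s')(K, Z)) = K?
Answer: Rational(472537038112299, 2492) ≈ 1.8962e+11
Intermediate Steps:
Function('T')(N, S) = Add(3, Mul(Pow(Add(N, S), -1), Add(-414, S))) (Function('T')(N, S) = Add(3, Mul(Add(S, -414), Pow(Add(N, S), -1))) = Add(3, Mul(Add(-414, S), Pow(Add(N, S), -1))) = Add(3, Mul(Pow(Add(N, S), -1), Add(-414, S))))
Function('s')(K, Z) = Mul(Rational(1, 4), K)
Mul(Add(Function('T')(653, -30), -459132), Add(Function('s')(-265, -28), -412936)) = Mul(Add(Mul(Pow(Add(653, -30), -1), Add(-414, Mul(3, 653), Mul(4, -30))), -459132), Add(Mul(Rational(1, 4), -265), -412936)) = Mul(Add(Mul(Pow(623, -1), Add(-414, 1959, -120)), -459132), Add(Rational(-265, 4), -412936)) = Mul(Add(Mul(Rational(1, 623), 1425), -459132), Rational(-1652009, 4)) = Mul(Add(Rational(1425, 623), -459132), Rational(-1652009, 4)) = Mul(Rational(-286037811, 623), Rational(-1652009, 4)) = Rational(472537038112299, 2492)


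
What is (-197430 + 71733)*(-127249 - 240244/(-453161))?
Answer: 7248197319184965/453161 ≈ 1.5995e+10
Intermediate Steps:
(-197430 + 71733)*(-127249 - 240244/(-453161)) = -125697*(-127249 - 240244*(-1/453161)) = -125697*(-127249 + 240244/453161) = -125697*(-57664043845/453161) = 7248197319184965/453161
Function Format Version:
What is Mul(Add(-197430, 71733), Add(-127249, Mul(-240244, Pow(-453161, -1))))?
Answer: Rational(7248197319184965, 453161) ≈ 1.5995e+10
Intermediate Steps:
Mul(Add(-197430, 71733), Add(-127249, Mul(-240244, Pow(-453161, -1)))) = Mul(-125697, Add(-127249, Mul(-240244, Rational(-1, 453161)))) = Mul(-125697, Add(-127249, Rational(240244, 453161))) = Mul(-125697, Rational(-57664043845, 453161)) = Rational(7248197319184965, 453161)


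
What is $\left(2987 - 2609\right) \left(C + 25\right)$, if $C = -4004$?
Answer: $-1504062$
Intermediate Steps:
$\left(2987 - 2609\right) \left(C + 25\right) = \left(2987 - 2609\right) \left(-4004 + 25\right) = 378 \left(-3979\right) = -1504062$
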